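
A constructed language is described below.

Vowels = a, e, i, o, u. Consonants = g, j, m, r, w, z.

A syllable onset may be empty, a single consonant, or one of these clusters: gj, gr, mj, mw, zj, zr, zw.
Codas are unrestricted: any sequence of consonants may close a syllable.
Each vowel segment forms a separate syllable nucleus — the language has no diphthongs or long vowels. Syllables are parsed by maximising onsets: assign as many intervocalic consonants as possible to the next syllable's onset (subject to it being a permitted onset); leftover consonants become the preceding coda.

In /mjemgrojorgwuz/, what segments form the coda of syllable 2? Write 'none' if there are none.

none

The vowels are e, o, o, u — 4 nuclei, so 4 syllables.
V1 /e/ – V2 /o/: /mgr/ splits as /m/ + /gr/ (/gr/ is the longest suffix that is a licit onset).
V2 /o/ – V3 /o/: just /j/ — single C goes to the following onset.
V3 /o/ – V4 /u/: /rgw/ splits as /rg/ + /w/ (/w/ is the longest suffix that is a licit onset).
Result: mjem.gro.jorg.wuz.
Syllable 2 is /gro/: onset /gr/, nucleus /o/, coda ∅.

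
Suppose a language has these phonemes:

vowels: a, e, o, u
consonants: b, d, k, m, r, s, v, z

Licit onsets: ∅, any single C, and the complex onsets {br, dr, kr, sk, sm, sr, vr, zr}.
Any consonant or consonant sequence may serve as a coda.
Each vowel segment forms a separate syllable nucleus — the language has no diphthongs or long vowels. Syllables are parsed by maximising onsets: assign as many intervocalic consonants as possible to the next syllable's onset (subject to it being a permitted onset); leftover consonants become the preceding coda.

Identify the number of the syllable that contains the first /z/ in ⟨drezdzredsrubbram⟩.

1

The vowels are e, e, u, a — 4 nuclei, so 4 syllables.
Between /e/ (V1) and /e/ (V2): /zdzr/ — longest licit onset from the right is /zr/, leaving /zd/ as coda.
Between /e/ (V2) and /u/ (V3): /dsr/ — longest licit onset from the right is /sr/, leaving /d/ as coda.
Between /u/ (V3) and /a/ (V4): cluster /bbr/ — the longest permitted-onset suffix is /br/; onset = /br/, preceding coda = /b/.
Syllabification: drezd.zred.srub.bram.
The first /z/ is in the coda of syllable 1 (/drezd/).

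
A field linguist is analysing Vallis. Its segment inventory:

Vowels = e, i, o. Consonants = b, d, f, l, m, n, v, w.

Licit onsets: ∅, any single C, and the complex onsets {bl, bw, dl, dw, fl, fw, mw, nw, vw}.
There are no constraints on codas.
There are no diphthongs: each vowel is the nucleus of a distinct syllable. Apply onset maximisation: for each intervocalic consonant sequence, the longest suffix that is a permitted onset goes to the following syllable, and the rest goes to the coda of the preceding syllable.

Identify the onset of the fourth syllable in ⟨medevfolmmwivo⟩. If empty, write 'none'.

The vowels are e, e, o, i, o — 5 nuclei, so 5 syllables.
/e…e/ gap (V1→V2): /d/ is a single consonant, so it becomes the next onset.
/e…o/ gap (V2→V3): cluster /vf/ — the longest permitted-onset suffix is /f/; onset = /f/, preceding coda = /v/.
/o…i/ gap (V3→V4): /lmmw/; trying suffixes from longest down, /mw/ is the first permitted one, so coda /lm/ | onset /mw/.
/i…o/ gap (V4→V5): /v/ → onset of the next syllable (single consonants are always licit onsets).
Syllabification: me.dev.folm.mwi.vo.
Syllable 4 is /mwi/: onset /mw/, nucleus /i/, coda ∅.

mw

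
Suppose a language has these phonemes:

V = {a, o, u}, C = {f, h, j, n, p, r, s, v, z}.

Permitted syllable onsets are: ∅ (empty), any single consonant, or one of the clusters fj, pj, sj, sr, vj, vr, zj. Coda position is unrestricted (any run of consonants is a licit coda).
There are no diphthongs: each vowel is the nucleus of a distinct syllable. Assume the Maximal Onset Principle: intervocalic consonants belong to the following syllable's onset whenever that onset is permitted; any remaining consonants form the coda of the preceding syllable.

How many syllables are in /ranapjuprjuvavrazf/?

Nuclei (vowels): a, a, u, u, a, a → 6 syllables.

6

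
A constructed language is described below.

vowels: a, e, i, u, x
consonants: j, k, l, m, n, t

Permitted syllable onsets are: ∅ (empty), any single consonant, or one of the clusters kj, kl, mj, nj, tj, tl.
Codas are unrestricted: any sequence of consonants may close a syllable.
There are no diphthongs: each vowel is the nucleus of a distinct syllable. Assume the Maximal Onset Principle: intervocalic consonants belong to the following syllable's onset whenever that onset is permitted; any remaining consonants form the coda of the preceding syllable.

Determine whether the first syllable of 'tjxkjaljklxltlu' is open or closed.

open

The vowels are x, a, x, u — 4 nuclei, so 4 syllables.
V1 /x/ – V2 /a/: cluster /kj/ — /kj/ is itself a permitted onset, so the whole cluster goes right; preceding coda = ∅.
V2 /a/ – V3 /x/: /ljkl/; trying suffixes from longest down, /kl/ is the first permitted one, so coda /lj/ | onset /kl/.
V3 /x/ – V4 /u/: /ltl/ splits as /l/ + /tl/ (/tl/ is the longest suffix that is a licit onset).
So the parse is tjx.kjalj.klxl.tlu.
Syllable 1 is /tjx/; it ends in its nucleus with no coda, so it is open.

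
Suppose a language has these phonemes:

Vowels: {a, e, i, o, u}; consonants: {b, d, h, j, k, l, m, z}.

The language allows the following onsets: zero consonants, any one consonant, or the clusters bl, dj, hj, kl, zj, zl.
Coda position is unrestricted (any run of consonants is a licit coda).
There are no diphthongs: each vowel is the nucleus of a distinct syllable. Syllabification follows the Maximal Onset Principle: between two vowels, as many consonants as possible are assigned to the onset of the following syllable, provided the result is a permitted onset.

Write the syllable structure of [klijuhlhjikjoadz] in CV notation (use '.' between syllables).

Vowels present: i, u, i, o, a; each is a nucleus, giving 5 syllables.
/i…u/ gap (V1→V2): /j/ is a single consonant, so it becomes the next onset.
/u…i/ gap (V2→V3): /hlhj/ splits as /hl/ + /hj/ (/hj/ is the longest suffix that is a licit onset).
/i…o/ gap (V3→V4): /kj/ splits as /k/ + /j/ (/j/ is the longest suffix that is a licit onset).
/o…a/ gap (V4→V5): hiatus — the boundary sits between the two vowels.
Putting it together: kli.juhl.hjik.jo.adz.
Mapping each syllable to C/V: /kli/ → CCV, /juhl/ → CVCC, /hjik/ → CCVC, /jo/ → CV, /adz/ → VCC.

CCV.CVCC.CCVC.CV.VCC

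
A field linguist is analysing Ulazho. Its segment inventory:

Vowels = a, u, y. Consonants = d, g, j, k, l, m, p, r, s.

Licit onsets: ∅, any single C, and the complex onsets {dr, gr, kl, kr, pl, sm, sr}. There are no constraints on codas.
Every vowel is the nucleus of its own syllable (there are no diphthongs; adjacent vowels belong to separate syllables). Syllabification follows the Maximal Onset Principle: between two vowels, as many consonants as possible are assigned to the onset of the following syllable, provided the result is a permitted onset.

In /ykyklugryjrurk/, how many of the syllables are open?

Nuclei (vowels): y, y, u, y, u → 5 syllables.
/y…y/ gap (V1→V2): /k/ → onset of the next syllable (single consonants are always licit onsets).
/y…u/ gap (V2→V3): /kl/ is a licit onset in full, so it all attaches to the next syllable.
/u…y/ gap (V3→V4): cluster /gr/ — /gr/ is itself a permitted onset, so the whole cluster goes right; preceding coda = ∅.
/y…u/ gap (V4→V5): /jr/ — longest licit onset from the right is /r/, leaving /j/ as coda.
So the parse is y.ky.klu.gryj.rurk.
Classifying each syllable: /y/ (open), /ky/ (open), /klu/ (open), /gryj/ (closed), /rurk/ (closed).
Open syllables: 3.

3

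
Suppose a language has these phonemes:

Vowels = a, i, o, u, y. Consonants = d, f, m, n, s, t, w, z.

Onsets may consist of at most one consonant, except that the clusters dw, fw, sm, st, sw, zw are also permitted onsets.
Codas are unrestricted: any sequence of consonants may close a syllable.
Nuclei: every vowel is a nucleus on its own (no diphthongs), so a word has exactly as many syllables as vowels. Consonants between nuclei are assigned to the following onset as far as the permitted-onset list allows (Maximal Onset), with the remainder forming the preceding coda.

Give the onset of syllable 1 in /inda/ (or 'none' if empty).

Vowels present: i, a; each is a nucleus, giving 2 syllables.
/i…a/ gap (V1→V2): cluster /nd/ — the longest permitted-onset suffix is /d/; onset = /d/, preceding coda = /n/.
Putting it together: in.da.
Syllable 1 is /in/: onset ∅, nucleus /i/, coda /n/.

none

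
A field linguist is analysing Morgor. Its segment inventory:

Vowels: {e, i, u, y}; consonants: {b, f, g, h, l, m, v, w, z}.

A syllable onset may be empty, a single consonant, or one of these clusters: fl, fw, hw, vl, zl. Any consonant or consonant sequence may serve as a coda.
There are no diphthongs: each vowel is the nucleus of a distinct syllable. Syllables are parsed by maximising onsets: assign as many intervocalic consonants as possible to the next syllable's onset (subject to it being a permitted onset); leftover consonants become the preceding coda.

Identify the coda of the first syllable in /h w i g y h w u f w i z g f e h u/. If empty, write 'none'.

none

Nuclei (vowels): i, y, u, i, e, u → 6 syllables.
Between /i/ (V1) and /y/ (V2): /g/ → onset of the next syllable (single consonants are always licit onsets).
Between /y/ (V2) and /u/ (V3): /hw/ is a licit onset in full, so it all attaches to the next syllable.
Between /u/ (V3) and /i/ (V4): cluster /fw/ — /fw/ is itself a permitted onset, so the whole cluster goes right; preceding coda = ∅.
Between /i/ (V4) and /e/ (V5): cluster /zgf/ — the longest permitted-onset suffix is /f/; onset = /f/, preceding coda = /zg/.
Between /e/ (V5) and /u/ (V6): just /h/ — single C goes to the following onset.
Result: hwi.gy.hwu.fwizg.fe.hu.
Syllable 1 is /hwi/: onset /hw/, nucleus /i/, coda ∅.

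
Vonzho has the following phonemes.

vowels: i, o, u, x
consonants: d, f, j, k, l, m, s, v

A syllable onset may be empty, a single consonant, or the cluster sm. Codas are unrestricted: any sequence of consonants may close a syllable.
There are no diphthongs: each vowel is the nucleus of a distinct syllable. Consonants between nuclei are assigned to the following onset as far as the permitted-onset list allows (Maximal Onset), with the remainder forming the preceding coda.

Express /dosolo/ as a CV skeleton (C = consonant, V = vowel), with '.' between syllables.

CV.CV.CV

Vowels present: o, o, o; each is a nucleus, giving 3 syllables.
Between /o/ (V1) and /o/ (V2): /s/ → onset of the next syllable (single consonants are always licit onsets).
Between /o/ (V2) and /o/ (V3): just /l/ — single C goes to the following onset.
Result: do.so.lo.
Mapping each syllable to C/V: /do/ → CV, /so/ → CV, /lo/ → CV.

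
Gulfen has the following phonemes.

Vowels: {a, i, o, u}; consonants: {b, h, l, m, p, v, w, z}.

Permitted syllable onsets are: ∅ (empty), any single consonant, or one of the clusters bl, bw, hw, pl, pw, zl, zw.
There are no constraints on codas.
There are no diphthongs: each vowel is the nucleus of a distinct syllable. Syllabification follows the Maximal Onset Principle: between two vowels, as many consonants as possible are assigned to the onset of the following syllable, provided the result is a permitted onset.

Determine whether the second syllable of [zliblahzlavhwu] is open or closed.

closed

The vowels are i, a, a, u — 4 nuclei, so 4 syllables.
/i…a/ gap (V1→V2): /bl/ is a licit onset in full, so it all attaches to the next syllable.
/a…a/ gap (V2→V3): /hzl/ splits as /h/ + /zl/ (/zl/ is the longest suffix that is a licit onset).
/a…u/ gap (V3→V4): /vhw/; trying suffixes from longest down, /hw/ is the first permitted one, so coda /v/ | onset /hw/.
Putting it together: zli.blah.zlav.hwu.
Syllable 2 is /blah/ with coda /h/, so it is closed.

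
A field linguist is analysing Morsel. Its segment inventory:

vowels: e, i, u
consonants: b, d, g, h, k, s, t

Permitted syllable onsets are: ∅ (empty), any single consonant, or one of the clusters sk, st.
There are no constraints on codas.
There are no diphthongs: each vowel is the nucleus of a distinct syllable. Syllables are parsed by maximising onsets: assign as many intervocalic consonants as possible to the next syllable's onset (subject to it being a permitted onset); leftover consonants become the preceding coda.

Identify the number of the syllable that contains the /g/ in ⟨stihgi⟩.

Vowels present: i, i; each is a nucleus, giving 2 syllables.
σ1/σ2 boundary: /hg/; trying suffixes from longest down, /g/ is the first permitted one, so coda /h/ | onset /g/.
So the parse is stih.gi.
The /g/ is in the onset of syllable 2 (/gi/).

2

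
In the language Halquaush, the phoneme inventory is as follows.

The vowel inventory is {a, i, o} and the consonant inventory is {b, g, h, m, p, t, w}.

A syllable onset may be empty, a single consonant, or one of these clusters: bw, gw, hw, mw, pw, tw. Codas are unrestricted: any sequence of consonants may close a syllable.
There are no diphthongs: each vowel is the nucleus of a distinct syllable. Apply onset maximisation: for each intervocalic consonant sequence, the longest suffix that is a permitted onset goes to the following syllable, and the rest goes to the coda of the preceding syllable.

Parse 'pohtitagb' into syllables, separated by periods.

poh.ti.tagb

Nuclei (vowels): o, i, a → 3 syllables.
V1 /o/ – V2 /i/: cluster /ht/ — the longest permitted-onset suffix is /t/; onset = /t/, preceding coda = /h/.
V2 /i/ – V3 /a/: /t/ is a single consonant, so it becomes the next onset.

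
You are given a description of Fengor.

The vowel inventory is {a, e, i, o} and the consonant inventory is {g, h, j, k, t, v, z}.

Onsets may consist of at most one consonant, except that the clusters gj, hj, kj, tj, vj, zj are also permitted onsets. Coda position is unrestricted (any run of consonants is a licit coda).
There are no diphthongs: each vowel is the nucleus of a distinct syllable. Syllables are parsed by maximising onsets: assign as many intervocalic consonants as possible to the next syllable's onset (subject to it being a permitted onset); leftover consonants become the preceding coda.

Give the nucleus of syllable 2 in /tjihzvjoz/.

o

The vowels are i, o — 2 nuclei, so 2 syllables.
The second nucleus (vowel 2 from the left) is /o/.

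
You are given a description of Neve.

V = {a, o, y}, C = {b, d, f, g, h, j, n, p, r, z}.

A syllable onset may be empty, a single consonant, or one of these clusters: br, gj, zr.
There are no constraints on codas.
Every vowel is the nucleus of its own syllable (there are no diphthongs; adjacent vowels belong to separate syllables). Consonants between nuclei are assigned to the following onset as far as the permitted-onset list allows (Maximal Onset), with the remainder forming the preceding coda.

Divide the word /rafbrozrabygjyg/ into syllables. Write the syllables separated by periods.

The vowels are a, o, a, y, y — 5 nuclei, so 5 syllables.
Between /a/ (V1) and /o/ (V2): /fbr/ splits as /f/ + /br/ (/br/ is the longest suffix that is a licit onset).
Between /o/ (V2) and /a/ (V3): cluster /zr/ — /zr/ is itself a permitted onset, so the whole cluster goes right; preceding coda = ∅.
Between /a/ (V3) and /y/ (V4): just /b/ — single C goes to the following onset.
Between /y/ (V4) and /y/ (V5): /gj/ — entire cluster is a permitted onset → onset /gj/, coda ∅.

raf.bro.zra.by.gjyg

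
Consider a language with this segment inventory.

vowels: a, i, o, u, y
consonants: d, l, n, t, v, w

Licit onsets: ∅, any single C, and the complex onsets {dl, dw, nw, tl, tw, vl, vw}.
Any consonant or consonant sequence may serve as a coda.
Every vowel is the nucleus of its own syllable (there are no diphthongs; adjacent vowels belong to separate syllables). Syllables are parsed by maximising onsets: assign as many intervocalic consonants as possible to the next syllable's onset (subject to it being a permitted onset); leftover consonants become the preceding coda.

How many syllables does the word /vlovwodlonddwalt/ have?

4

The vowels are o, o, o, a — 4 nuclei, so 4 syllables.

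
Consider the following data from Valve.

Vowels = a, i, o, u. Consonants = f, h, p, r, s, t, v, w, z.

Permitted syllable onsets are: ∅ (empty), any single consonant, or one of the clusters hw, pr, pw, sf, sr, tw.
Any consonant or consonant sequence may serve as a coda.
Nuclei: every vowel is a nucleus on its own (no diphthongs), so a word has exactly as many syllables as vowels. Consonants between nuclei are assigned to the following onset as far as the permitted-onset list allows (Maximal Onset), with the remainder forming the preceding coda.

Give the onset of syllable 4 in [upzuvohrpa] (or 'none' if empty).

p

Nuclei (vowels): u, u, o, a → 4 syllables.
σ1/σ2 boundary: /pz/ splits as /p/ + /z/ (/z/ is the longest suffix that is a licit onset).
σ2/σ3 boundary: just /v/ — single C goes to the following onset.
σ3/σ4 boundary: /hrp/; trying suffixes from longest down, /p/ is the first permitted one, so coda /hr/ | onset /p/.
Syllabification: up.zu.vohr.pa.
Syllable 4 is /pa/: onset /p/, nucleus /a/, coda ∅.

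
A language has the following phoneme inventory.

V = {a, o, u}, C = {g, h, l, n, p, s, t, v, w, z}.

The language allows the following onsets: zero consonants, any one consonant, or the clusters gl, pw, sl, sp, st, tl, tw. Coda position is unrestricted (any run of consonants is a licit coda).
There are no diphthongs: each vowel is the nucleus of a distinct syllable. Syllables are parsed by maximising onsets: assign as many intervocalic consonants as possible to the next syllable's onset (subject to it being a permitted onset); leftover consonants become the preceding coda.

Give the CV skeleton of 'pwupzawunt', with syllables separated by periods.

CCVC.CV.CVCC

The vowels are u, a, u — 3 nuclei, so 3 syllables.
Between /u/ (V1) and /a/ (V2): /pz/ splits as /p/ + /z/ (/z/ is the longest suffix that is a licit onset).
Between /a/ (V2) and /u/ (V3): /w/ → onset of the next syllable (single consonants are always licit onsets).
So the parse is pwup.za.wunt.
Mapping each syllable to C/V: /pwup/ → CCVC, /za/ → CV, /wunt/ → CVCC.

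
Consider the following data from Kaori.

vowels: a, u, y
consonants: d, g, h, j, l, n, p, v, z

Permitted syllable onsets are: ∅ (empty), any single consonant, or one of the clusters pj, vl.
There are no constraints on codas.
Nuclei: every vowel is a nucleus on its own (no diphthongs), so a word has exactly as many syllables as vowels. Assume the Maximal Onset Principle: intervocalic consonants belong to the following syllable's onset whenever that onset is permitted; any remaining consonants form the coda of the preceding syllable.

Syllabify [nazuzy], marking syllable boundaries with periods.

na.zu.zy

Vowels present: a, u, y; each is a nucleus, giving 3 syllables.
V1 /a/ – V2 /u/: /z/ → onset of the next syllable (single consonants are always licit onsets).
V2 /u/ – V3 /y/: /z/ is a single consonant, so it becomes the next onset.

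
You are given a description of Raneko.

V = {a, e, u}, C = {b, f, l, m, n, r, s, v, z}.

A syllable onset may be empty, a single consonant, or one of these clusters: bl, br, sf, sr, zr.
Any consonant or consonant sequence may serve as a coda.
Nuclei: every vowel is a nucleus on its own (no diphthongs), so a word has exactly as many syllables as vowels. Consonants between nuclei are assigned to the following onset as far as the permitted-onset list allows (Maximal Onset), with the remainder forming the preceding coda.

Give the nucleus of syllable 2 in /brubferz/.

The vowels are u, e — 2 nuclei, so 2 syllables.
The second nucleus (vowel 2 from the left) is /e/.

e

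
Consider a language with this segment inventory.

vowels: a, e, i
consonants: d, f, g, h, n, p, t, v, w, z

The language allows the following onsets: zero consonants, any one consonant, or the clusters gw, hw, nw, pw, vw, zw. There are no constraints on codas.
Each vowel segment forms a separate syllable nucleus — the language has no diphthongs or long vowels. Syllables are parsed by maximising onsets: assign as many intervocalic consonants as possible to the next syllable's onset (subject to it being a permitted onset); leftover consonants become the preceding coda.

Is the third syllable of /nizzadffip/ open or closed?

Vowels present: i, a, i; each is a nucleus, giving 3 syllables.
V1 /i/ – V2 /a/: /zz/ — longest licit onset from the right is /z/, leaving /z/ as coda.
V2 /a/ – V3 /i/: /dff/; trying suffixes from longest down, /f/ is the first permitted one, so coda /df/ | onset /f/.
Putting it together: niz.zadf.fip.
Syllable 3 is /fip/ with coda /p/, so it is closed.

closed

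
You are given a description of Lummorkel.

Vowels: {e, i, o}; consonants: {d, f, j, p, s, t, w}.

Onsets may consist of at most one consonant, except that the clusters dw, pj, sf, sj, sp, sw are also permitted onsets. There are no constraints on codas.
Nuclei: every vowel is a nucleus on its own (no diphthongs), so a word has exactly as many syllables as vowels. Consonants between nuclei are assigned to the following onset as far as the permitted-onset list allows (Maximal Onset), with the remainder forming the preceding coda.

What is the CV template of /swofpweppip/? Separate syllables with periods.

CCVCC.CVC.CVC

The vowels are o, e, i — 3 nuclei, so 3 syllables.
Between /o/ (V1) and /e/ (V2): /fpw/ splits as /fp/ + /w/ (/w/ is the longest suffix that is a licit onset).
Between /e/ (V2) and /i/ (V3): /pp/ splits as /p/ + /p/ (/p/ is the longest suffix that is a licit onset).
Syllabification: swofp.wep.pip.
Mapping each syllable to C/V: /swofp/ → CCVCC, /wep/ → CVC, /pip/ → CVC.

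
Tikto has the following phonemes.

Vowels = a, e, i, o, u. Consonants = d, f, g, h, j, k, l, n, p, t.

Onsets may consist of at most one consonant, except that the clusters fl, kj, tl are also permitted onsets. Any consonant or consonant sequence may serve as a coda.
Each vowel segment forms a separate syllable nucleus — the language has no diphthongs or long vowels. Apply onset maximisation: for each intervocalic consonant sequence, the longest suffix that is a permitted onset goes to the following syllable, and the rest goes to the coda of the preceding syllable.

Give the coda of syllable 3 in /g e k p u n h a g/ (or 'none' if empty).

Vowels present: e, u, a; each is a nucleus, giving 3 syllables.
Between /e/ (V1) and /u/ (V2): /kp/ — longest licit onset from the right is /p/, leaving /k/ as coda.
Between /u/ (V2) and /a/ (V3): /nh/ — longest licit onset from the right is /h/, leaving /n/ as coda.
Syllabification: gek.pun.hag.
Syllable 3 is /hag/: onset /h/, nucleus /a/, coda /g/.

g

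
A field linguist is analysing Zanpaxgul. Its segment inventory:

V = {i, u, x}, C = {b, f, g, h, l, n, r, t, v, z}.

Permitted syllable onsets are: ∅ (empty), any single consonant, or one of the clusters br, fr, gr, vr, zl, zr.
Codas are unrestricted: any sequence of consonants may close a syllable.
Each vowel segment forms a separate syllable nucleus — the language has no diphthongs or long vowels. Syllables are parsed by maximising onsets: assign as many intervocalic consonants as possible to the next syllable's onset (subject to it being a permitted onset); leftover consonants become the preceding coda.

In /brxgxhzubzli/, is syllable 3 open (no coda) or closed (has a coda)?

closed

Nuclei (vowels): x, x, u, i → 4 syllables.
σ1/σ2 boundary: /g/ is a single consonant, so it becomes the next onset.
σ2/σ3 boundary: /hz/; trying suffixes from longest down, /z/ is the first permitted one, so coda /h/ | onset /z/.
σ3/σ4 boundary: /bzl/ splits as /b/ + /zl/ (/zl/ is the longest suffix that is a licit onset).
Syllabification: brx.gxh.zub.zli.
Syllable 3 is /zub/ with coda /b/, so it is closed.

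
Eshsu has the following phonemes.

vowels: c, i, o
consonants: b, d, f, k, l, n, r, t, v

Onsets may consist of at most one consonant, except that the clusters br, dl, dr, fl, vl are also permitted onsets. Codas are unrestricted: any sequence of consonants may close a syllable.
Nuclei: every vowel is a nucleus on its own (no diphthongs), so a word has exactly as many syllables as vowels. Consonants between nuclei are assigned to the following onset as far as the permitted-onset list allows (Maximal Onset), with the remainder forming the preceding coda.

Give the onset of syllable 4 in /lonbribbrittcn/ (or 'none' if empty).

The vowels are o, i, i, c — 4 nuclei, so 4 syllables.
σ1/σ2 boundary: /nbr/ splits as /n/ + /br/ (/br/ is the longest suffix that is a licit onset).
σ2/σ3 boundary: cluster /bbr/ — the longest permitted-onset suffix is /br/; onset = /br/, preceding coda = /b/.
σ3/σ4 boundary: /tt/; trying suffixes from longest down, /t/ is the first permitted one, so coda /t/ | onset /t/.
Syllabification: lon.brib.brit.tcn.
Syllable 4 is /tcn/: onset /t/, nucleus /c/, coda /n/.

t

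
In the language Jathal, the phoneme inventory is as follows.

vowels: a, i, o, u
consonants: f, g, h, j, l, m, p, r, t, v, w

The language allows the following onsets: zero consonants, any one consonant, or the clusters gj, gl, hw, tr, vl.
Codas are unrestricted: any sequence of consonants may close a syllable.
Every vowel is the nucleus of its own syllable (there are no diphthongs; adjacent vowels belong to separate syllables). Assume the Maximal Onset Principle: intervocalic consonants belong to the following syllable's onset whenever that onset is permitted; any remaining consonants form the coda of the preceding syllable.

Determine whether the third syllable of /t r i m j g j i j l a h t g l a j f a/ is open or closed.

Nuclei (vowels): i, i, a, a, a → 5 syllables.
V1 /i/ – V2 /i/: /mjgj/ splits as /mj/ + /gj/ (/gj/ is the longest suffix that is a licit onset).
V2 /i/ – V3 /a/: /jl/; trying suffixes from longest down, /l/ is the first permitted one, so coda /j/ | onset /l/.
V3 /a/ – V4 /a/: /htgl/; trying suffixes from longest down, /gl/ is the first permitted one, so coda /ht/ | onset /gl/.
V4 /a/ – V5 /a/: /jf/ — longest licit onset from the right is /f/, leaving /j/ as coda.
Result: trimj.gjij.laht.glaj.fa.
Syllable 3 is /laht/ with coda /ht/, so it is closed.

closed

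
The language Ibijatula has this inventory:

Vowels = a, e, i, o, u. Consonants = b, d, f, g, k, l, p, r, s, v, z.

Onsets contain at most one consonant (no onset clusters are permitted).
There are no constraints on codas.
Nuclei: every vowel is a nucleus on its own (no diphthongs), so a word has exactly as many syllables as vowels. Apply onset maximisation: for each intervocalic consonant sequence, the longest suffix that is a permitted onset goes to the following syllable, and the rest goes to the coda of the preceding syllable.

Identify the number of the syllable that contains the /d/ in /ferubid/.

The vowels are e, u, i — 3 nuclei, so 3 syllables.
σ1/σ2 boundary: /r/ is a single consonant, so it becomes the next onset.
σ2/σ3 boundary: /b/ is a single consonant, so it becomes the next onset.
Syllabification: fe.ru.bid.
The /d/ is in the coda of syllable 3 (/bid/).

3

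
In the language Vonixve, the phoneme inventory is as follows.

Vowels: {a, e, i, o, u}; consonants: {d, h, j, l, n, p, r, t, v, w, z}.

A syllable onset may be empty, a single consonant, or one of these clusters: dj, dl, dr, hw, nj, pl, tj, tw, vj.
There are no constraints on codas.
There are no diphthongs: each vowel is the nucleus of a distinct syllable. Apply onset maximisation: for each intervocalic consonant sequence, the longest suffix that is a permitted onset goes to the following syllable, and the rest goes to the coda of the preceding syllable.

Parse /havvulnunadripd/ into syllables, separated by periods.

hav.vul.nu.na.dripd

Nuclei (vowels): a, u, u, a, i → 5 syllables.
σ1/σ2 boundary: /vv/ splits as /v/ + /v/ (/v/ is the longest suffix that is a licit onset).
σ2/σ3 boundary: /ln/ — longest licit onset from the right is /n/, leaving /l/ as coda.
σ3/σ4 boundary: /n/ → onset of the next syllable (single consonants are always licit onsets).
σ4/σ5 boundary: /dr/ — entire cluster is a permitted onset → onset /dr/, coda ∅.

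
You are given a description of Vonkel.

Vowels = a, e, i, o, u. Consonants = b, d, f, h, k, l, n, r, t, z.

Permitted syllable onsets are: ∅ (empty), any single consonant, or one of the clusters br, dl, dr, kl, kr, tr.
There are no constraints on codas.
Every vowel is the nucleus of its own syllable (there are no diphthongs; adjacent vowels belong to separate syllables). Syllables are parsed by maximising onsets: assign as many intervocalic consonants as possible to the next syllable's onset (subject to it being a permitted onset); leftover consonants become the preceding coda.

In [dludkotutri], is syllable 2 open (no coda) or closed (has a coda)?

open

Nuclei (vowels): u, o, u, i → 4 syllables.
V1 /u/ – V2 /o/: /dk/ splits as /d/ + /k/ (/k/ is the longest suffix that is a licit onset).
V2 /o/ – V3 /u/: /t/ is a single consonant, so it becomes the next onset.
V3 /u/ – V4 /i/: /tr/ — entire cluster is a permitted onset → onset /tr/, coda ∅.
Syllabification: dlud.ko.tu.tri.
Syllable 2 is /ko/; it ends in its nucleus with no coda, so it is open.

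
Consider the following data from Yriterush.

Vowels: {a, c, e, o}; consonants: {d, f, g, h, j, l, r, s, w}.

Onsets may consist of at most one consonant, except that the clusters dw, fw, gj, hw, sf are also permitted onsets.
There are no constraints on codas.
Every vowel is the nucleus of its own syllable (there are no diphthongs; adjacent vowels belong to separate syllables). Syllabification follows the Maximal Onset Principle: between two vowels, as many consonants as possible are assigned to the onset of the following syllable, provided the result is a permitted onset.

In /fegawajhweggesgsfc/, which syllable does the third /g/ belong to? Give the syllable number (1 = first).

The vowels are e, a, a, e, e, c — 6 nuclei, so 6 syllables.
Between /e/ (V1) and /a/ (V2): /g/ → onset of the next syllable (single consonants are always licit onsets).
Between /a/ (V2) and /a/ (V3): /w/ → onset of the next syllable (single consonants are always licit onsets).
Between /a/ (V3) and /e/ (V4): /jhw/ splits as /j/ + /hw/ (/hw/ is the longest suffix that is a licit onset).
Between /e/ (V4) and /e/ (V5): /gg/; trying suffixes from longest down, /g/ is the first permitted one, so coda /g/ | onset /g/.
Between /e/ (V5) and /c/ (V6): cluster /sgsf/ — the longest permitted-onset suffix is /sf/; onset = /sf/, preceding coda = /sg/.
So the parse is fe.ga.waj.hweg.gesg.sfc.
The third /g/ is in the onset of syllable 5 (/gesg/).

5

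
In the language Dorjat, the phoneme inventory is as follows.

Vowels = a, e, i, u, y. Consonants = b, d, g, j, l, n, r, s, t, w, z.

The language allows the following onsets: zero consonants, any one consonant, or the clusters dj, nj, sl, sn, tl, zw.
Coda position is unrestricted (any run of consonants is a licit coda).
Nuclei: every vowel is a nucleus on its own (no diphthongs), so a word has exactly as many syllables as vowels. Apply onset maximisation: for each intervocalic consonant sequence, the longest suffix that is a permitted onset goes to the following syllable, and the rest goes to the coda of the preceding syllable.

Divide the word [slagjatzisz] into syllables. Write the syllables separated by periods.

Vowels present: a, a, i; each is a nucleus, giving 3 syllables.
/a…a/ gap (V1→V2): /gj/; trying suffixes from longest down, /j/ is the first permitted one, so coda /g/ | onset /j/.
/a…i/ gap (V2→V3): /tz/ — longest licit onset from the right is /z/, leaving /t/ as coda.

slag.jat.zisz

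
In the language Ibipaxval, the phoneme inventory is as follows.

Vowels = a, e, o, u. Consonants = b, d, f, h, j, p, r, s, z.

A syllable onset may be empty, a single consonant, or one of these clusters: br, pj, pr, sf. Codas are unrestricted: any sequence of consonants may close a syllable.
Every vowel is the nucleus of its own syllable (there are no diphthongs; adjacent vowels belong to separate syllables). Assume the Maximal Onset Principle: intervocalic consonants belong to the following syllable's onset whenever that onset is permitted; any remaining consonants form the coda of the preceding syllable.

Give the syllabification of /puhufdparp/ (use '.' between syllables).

pu.hufd.parp

The vowels are u, u, a — 3 nuclei, so 3 syllables.
/u…u/ gap (V1→V2): /h/ is a single consonant, so it becomes the next onset.
/u…a/ gap (V2→V3): /fdp/ splits as /fd/ + /p/ (/p/ is the longest suffix that is a licit onset).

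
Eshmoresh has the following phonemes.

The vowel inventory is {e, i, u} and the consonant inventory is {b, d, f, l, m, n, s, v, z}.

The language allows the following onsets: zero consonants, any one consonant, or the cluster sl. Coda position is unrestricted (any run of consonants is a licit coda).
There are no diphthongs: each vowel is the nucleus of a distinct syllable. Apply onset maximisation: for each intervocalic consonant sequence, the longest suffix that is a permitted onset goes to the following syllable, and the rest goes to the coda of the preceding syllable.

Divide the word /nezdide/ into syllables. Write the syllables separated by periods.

Vowels present: e, i, e; each is a nucleus, giving 3 syllables.
Between /e/ (V1) and /i/ (V2): /zd/; trying suffixes from longest down, /d/ is the first permitted one, so coda /z/ | onset /d/.
Between /i/ (V2) and /e/ (V3): just /d/ — single C goes to the following onset.

nez.di.de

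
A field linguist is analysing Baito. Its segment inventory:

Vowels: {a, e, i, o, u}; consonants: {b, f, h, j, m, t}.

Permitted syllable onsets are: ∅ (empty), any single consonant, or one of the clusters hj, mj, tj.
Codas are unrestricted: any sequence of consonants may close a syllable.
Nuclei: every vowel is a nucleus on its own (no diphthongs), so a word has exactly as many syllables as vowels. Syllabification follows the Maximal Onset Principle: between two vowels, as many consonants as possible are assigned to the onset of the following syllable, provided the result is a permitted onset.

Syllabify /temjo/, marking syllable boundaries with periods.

te.mjo

Nuclei (vowels): e, o → 2 syllables.
V1 /e/ – V2 /o/: /mj/ is a licit onset in full, so it all attaches to the next syllable.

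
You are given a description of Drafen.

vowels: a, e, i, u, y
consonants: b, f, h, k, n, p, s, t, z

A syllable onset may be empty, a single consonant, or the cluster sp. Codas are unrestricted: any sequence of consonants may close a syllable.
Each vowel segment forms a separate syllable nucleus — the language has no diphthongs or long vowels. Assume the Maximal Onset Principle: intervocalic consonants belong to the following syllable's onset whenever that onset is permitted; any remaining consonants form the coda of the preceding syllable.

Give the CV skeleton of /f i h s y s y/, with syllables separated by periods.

The vowels are i, y, y — 3 nuclei, so 3 syllables.
/i…y/ gap (V1→V2): cluster /hs/ — the longest permitted-onset suffix is /s/; onset = /s/, preceding coda = /h/.
/y…y/ gap (V2→V3): just /s/ — single C goes to the following onset.
Syllabification: fih.sy.sy.
Mapping each syllable to C/V: /fih/ → CVC, /sy/ → CV, /sy/ → CV.

CVC.CV.CV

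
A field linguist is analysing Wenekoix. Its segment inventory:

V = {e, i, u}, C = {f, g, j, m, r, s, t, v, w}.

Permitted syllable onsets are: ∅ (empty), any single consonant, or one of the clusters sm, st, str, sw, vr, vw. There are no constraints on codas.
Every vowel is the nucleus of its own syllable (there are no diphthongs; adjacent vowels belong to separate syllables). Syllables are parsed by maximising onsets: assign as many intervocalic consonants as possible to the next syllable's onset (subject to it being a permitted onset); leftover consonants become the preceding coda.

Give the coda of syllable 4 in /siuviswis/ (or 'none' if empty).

s

The vowels are i, u, i, i — 4 nuclei, so 4 syllables.
σ1/σ2 boundary: no consonants, so the boundary falls immediately after /i/.
σ2/σ3 boundary: /v/ is a single consonant, so it becomes the next onset.
σ3/σ4 boundary: cluster /sw/ — /sw/ is itself a permitted onset, so the whole cluster goes right; preceding coda = ∅.
So the parse is si.u.vi.swis.
Syllable 4 is /swis/: onset /sw/, nucleus /i/, coda /s/.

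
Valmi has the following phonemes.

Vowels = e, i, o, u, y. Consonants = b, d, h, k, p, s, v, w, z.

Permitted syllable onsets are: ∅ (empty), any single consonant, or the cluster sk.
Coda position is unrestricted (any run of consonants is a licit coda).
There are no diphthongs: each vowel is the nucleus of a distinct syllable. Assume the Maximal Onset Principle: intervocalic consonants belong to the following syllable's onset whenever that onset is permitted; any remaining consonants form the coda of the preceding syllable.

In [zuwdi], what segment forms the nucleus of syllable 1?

Vowels present: u, i; each is a nucleus, giving 2 syllables.
The first nucleus (vowel 1 from the left) is /u/.

u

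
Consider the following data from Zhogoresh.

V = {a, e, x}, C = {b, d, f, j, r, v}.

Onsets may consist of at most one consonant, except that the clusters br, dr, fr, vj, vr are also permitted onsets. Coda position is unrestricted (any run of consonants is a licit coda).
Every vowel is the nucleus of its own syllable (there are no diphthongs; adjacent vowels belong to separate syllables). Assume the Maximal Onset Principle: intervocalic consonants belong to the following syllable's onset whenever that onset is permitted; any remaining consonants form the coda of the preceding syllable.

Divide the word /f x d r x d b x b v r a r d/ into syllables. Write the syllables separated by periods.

Vowels present: x, x, x, a; each is a nucleus, giving 4 syllables.
V1 /x/ – V2 /x/: cluster /dr/ — /dr/ is itself a permitted onset, so the whole cluster goes right; preceding coda = ∅.
V2 /x/ – V3 /x/: /db/; trying suffixes from longest down, /b/ is the first permitted one, so coda /d/ | onset /b/.
V3 /x/ – V4 /a/: /bvr/ splits as /b/ + /vr/ (/vr/ is the longest suffix that is a licit onset).

fx.drxd.bxb.vrard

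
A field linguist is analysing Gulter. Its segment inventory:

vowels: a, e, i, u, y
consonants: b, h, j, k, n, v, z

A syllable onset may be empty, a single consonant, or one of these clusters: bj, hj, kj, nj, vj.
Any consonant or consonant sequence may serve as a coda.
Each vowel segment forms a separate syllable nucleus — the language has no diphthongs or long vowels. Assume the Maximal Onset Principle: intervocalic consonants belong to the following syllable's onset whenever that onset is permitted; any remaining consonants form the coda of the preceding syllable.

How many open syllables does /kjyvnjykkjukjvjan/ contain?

0

Nuclei (vowels): y, y, u, a → 4 syllables.
Between /y/ (V1) and /y/ (V2): /vnj/ — longest licit onset from the right is /nj/, leaving /v/ as coda.
Between /y/ (V2) and /u/ (V3): /kkj/ — longest licit onset from the right is /kj/, leaving /k/ as coda.
Between /u/ (V3) and /a/ (V4): /kjvj/ splits as /kj/ + /vj/ (/vj/ is the longest suffix that is a licit onset).
Putting it together: kjyv.njyk.kjukj.vjan.
Classifying each syllable: /kjyv/ (closed), /njyk/ (closed), /kjukj/ (closed), /vjan/ (closed).
Open syllables: 0.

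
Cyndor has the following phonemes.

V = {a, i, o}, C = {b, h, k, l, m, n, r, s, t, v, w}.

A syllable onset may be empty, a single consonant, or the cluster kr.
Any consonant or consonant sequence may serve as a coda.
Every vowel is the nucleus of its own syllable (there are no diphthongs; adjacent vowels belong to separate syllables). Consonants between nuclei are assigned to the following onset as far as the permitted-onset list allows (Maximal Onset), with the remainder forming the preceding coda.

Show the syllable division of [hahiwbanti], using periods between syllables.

Vowels present: a, i, a, i; each is a nucleus, giving 4 syllables.
Between /a/ (V1) and /i/ (V2): /h/ is a single consonant, so it becomes the next onset.
Between /i/ (V2) and /a/ (V3): /wb/ splits as /w/ + /b/ (/b/ is the longest suffix that is a licit onset).
Between /a/ (V3) and /i/ (V4): /nt/ — longest licit onset from the right is /t/, leaving /n/ as coda.

ha.hiw.ban.ti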